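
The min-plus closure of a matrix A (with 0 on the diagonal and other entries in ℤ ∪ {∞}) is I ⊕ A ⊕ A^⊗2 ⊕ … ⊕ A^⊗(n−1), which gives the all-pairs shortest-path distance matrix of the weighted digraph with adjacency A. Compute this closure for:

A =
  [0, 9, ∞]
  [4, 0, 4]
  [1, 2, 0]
Closure =
  [0, 9, 13]
  [4, 0, 4]
  [1, 2, 0]

This is the Floyd-Warshall all-pairs shortest-path computation. For each intermediate vertex k = 0, 1, …, 2, update dist[i][j] ← min(dist[i][j], dist[i][k] + dist[k][j]). The final matrix gives, for each (i, j), the minimum total weight of any directed path from i to j (possibly empty when i = j).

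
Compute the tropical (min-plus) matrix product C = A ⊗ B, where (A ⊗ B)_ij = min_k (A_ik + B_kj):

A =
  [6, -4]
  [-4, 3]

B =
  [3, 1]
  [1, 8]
A ⊗ B =
  [-3, 4]
  [-1, -3]

Apply the min-plus product entry-by-entry:
  C[0][0] = min over k of (A[0][0] + B[0][0] = 6 + 3 = 9, A[0][1] + B[1][0] = -4 + 1 = -3) = -3 (attained at k = 1)
  C[0][1] = min over k of (A[0][0] + B[0][1] = 6 + 1 = 7, A[0][1] + B[1][1] = -4 + 8 = 4) = 4 (attained at k = 1)
  C[1][0] = min over k of (A[1][0] + B[0][0] = -4 + 3 = -1, A[1][1] + B[1][0] = 3 + 1 = 4) = -1 (attained at k = 0)
  C[1][1] = min over k of (A[1][0] + B[0][1] = -4 + 1 = -3, A[1][1] + B[1][1] = 3 + 8 = 11) = -3 (attained at k = 0)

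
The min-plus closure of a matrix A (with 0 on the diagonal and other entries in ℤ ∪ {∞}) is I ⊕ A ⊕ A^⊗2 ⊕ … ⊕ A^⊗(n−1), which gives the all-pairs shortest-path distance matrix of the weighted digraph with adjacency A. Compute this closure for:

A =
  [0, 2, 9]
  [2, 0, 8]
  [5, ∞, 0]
Closure =
  [0, 2, 9]
  [2, 0, 8]
  [5, 7, 0]

This is the Floyd-Warshall all-pairs shortest-path computation. For each intermediate vertex k = 0, 1, …, 2, update dist[i][j] ← min(dist[i][j], dist[i][k] + dist[k][j]). The final matrix gives, for each (i, j), the minimum total weight of any directed path from i to j (possibly empty when i = j).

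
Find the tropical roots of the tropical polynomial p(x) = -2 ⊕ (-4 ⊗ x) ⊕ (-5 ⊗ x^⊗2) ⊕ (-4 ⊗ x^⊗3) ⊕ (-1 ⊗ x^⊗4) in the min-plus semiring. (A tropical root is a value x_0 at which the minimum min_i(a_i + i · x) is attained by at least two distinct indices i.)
Roots: {-3, -1, 1, 2}

Each tropical root is a break point of the lower envelope of the lines y = a_i + i · x (there are 5 lines, with slopes 0, 1, ..., 4). Only the lines that attain the minimum somewhere contribute to roots; other lines are dominated. Here the surviving (envelope) indices are i = 4, i = 3, i = 2, i = 1, i = 0.
Intersections between consecutive envelope lines give the roots: for adjacent envelope indices i < j the intersection is x = (a_i − a_j) / (j − i). Reading off the sorted break points: {-3, -1, 1, 2}.
Verification: at each break x_0, at least two indices attain the minimum of min_i(a_i + i · x_0).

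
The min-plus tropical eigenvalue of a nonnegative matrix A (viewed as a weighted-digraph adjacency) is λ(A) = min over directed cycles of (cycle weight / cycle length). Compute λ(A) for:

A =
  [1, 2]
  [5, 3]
λ(A) = 1

Enumerate directed cycles and compute their means (weight / length). Sample:
  cycle 0 → 0: weight = 1, length = 1, mean = 1/1 ≈ 1.000
  cycle 1 → 1: weight = 3, length = 1, mean = 3/1 ≈ 3.000
  cycle 0 → 1 → 0: weight = 7, length = 2, mean = 7/2 ≈ 3.500
  cycle 1 → 0 → 1: weight = 7, length = 2, mean = 7/2 ≈ 3.500
Minimum mean = 1.000, attained e.g. along the cycle 0 → 0 with weight 1 and length 1. So λ(A) = 1/1 = 1.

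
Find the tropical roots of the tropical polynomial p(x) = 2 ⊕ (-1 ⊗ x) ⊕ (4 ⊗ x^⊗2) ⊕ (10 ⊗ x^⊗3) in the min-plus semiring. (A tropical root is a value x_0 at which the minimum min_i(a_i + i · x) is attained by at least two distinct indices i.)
Roots: {-6, -5, 3}

Each tropical root is a break point of the lower envelope of the lines y = a_i + i · x (there are 4 lines, with slopes 0, 1, ..., 3). Only the lines that attain the minimum somewhere contribute to roots; other lines are dominated. Here the surviving (envelope) indices are i = 3, i = 2, i = 1, i = 0.
Intersections between consecutive envelope lines give the roots: for adjacent envelope indices i < j the intersection is x = (a_i − a_j) / (j − i). Reading off the sorted break points: {-6, -5, 3}.
Verification: at each break x_0, at least two indices attain the minimum of min_i(a_i + i · x_0).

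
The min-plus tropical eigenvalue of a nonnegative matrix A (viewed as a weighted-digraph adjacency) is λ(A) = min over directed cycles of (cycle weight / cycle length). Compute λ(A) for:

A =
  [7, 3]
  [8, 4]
λ(A) = 4

Enumerate directed cycles and compute their means (weight / length). Sample:
  cycle 0 → 0: weight = 7, length = 1, mean = 7/1 ≈ 7.000
  cycle 1 → 1: weight = 4, length = 1, mean = 4/1 ≈ 4.000
  cycle 0 → 1 → 0: weight = 11, length = 2, mean = 11/2 ≈ 5.500
  cycle 1 → 0 → 1: weight = 11, length = 2, mean = 11/2 ≈ 5.500
Minimum mean = 4.000, attained e.g. along the cycle 1 → 1 with weight 4 and length 1. So λ(A) = 4/1 = 4.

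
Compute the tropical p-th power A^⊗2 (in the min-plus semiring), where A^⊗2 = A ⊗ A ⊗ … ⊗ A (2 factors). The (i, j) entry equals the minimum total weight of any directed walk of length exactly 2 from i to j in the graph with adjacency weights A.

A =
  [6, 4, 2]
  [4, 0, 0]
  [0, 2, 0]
A^⊗2 =
  [2, 4, 2]
  [0, 0, 0]
  [0, 2, 0]

Each entry (A^⊗2)_ij equals the minimum over all length-2 walks i = v_0 → v_1 → … → v_2 = j of Σ_t A[v_t][v_{t+1}]. For example, for (i, j) = (0, 2) we minimise over 3 possible intermediate vertex sequences; the minimum is 2, attained along the walk 0 → 2 → 2.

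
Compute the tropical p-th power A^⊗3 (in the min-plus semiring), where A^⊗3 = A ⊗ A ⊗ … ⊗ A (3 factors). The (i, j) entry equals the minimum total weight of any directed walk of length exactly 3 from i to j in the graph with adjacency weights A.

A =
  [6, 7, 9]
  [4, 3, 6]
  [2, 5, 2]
A^⊗3 =
  [13, 13, 13]
  [10, 9, 10]
  [6, 9, 6]

Each entry (A^⊗3)_ij equals the minimum over all length-3 walks i = v_0 → v_1 → … → v_3 = j of Σ_t A[v_t][v_{t+1}]. For example, for (i, j) = (0, 2) we minimise over 9 possible intermediate vertex sequences; the minimum is 13, attained along the walk 0 → 2 → 2 → 2.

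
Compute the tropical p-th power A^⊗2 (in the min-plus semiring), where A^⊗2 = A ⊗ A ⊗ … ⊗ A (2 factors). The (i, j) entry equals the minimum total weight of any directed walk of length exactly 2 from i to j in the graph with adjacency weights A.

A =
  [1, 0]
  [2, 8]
A^⊗2 =
  [2, 1]
  [3, 2]

Each entry (A^⊗2)_ij equals the minimum over all length-2 walks i = v_0 → v_1 → … → v_2 = j of Σ_t A[v_t][v_{t+1}]. For example, for (i, j) = (0, 1) we minimise over 2 possible intermediate vertex sequences; the minimum is 1, attained along the walk 0 → 0 → 1.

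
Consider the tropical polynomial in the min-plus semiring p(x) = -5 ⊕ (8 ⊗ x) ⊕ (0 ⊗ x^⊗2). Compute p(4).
p(4) = -5

A tropical monomial a ⊗ x^⊗i evaluates to a + i · x. Evaluating each term at x = 4:
  Term 0 contributes -5 + 0 · 4 = -5
  Term 1 contributes 8 + 1 · 4 = 12
  Term 2 contributes 0 + 2 · 4 = 8
p(4) = ⊕ of these = min[-5, 12, 8] = -5.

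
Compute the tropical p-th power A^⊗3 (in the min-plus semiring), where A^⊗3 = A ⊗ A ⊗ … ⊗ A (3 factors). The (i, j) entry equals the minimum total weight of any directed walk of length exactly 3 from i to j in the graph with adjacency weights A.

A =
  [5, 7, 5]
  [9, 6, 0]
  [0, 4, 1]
A^⊗3 =
  [6, 10, 7]
  [1, 5, 2]
  [2, 6, 3]

Each entry (A^⊗3)_ij equals the minimum over all length-3 walks i = v_0 → v_1 → … → v_3 = j of Σ_t A[v_t][v_{t+1}]. For example, for (i, j) = (0, 2) we minimise over 9 possible intermediate vertex sequences; the minimum is 7, attained along the walk 0 → 2 → 2 → 2.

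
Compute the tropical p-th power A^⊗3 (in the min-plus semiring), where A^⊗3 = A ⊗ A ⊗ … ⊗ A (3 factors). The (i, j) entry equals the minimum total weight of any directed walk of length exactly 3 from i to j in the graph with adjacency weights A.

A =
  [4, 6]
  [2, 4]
A^⊗3 =
  [12, 14]
  [10, 12]

Each entry (A^⊗3)_ij equals the minimum over all length-3 walks i = v_0 → v_1 → … → v_3 = j of Σ_t A[v_t][v_{t+1}]. For example, for (i, j) = (0, 1) we minimise over 4 possible intermediate vertex sequences; the minimum is 14, attained along the walk 0 → 0 → 0 → 1.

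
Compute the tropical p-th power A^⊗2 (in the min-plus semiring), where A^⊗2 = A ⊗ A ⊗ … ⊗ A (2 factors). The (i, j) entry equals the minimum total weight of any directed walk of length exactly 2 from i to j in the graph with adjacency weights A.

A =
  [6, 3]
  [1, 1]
A^⊗2 =
  [4, 4]
  [2, 2]

Each entry (A^⊗2)_ij equals the minimum over all length-2 walks i = v_0 → v_1 → … → v_2 = j of Σ_t A[v_t][v_{t+1}]. For example, for (i, j) = (0, 1) we minimise over 2 possible intermediate vertex sequences; the minimum is 4, attained along the walk 0 → 1 → 1.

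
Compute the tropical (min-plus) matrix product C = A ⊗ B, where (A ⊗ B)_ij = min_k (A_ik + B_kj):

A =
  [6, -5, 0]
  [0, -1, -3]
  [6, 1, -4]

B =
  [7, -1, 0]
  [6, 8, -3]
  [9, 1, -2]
A ⊗ B =
  [1, 1, -8]
  [5, -2, -5]
  [5, -3, -6]

Apply the min-plus product entry-by-entry:
  C[0][0] = min over k of (A[0][0] + B[0][0] = 6 + 7 = 13, A[0][1] + B[1][0] = -5 + 6 = 1, A[0][2] + B[2][0] = 0 + 9 = 9) = 1 (attained at k = 1)
  C[0][1] = min over k of (A[0][0] + B[0][1] = 6 + -1 = 5, A[0][1] + B[1][1] = -5 + 8 = 3, A[0][2] + B[2][1] = 0 + 1 = 1) = 1 (attained at k = 2)
  C[0][2] = min over k of (A[0][0] + B[0][2] = 6 + 0 = 6, A[0][1] + B[1][2] = -5 + -3 = -8, A[0][2] + B[2][2] = 0 + -2 = -2) = -8 (attained at k = 1)
  C[1][0] = min over k of (A[1][0] + B[0][0] = 0 + 7 = 7, A[1][1] + B[1][0] = -1 + 6 = 5, A[1][2] + B[2][0] = -3 + 9 = 6) = 5 (attained at k = 1)
  C[1][1] = min over k of (A[1][0] + B[0][1] = 0 + -1 = -1, A[1][1] + B[1][1] = -1 + 8 = 7, A[1][2] + B[2][1] = -3 + 1 = -2) = -2 (attained at k = 2)
  C[1][2] = min over k of (A[1][0] + B[0][2] = 0 + 0 = 0, A[1][1] + B[1][2] = -1 + -3 = -4, A[1][2] + B[2][2] = -3 + -2 = -5) = -5 (attained at k = 2)
  C[2][0] = min over k of (A[2][0] + B[0][0] = 6 + 7 = 13, A[2][1] + B[1][0] = 1 + 6 = 7, A[2][2] + B[2][0] = -4 + 9 = 5) = 5 (attained at k = 2)
  C[2][1] = min over k of (A[2][0] + B[0][1] = 6 + -1 = 5, A[2][1] + B[1][1] = 1 + 8 = 9, A[2][2] + B[2][1] = -4 + 1 = -3) = -3 (attained at k = 2)
  C[2][2] = min over k of (A[2][0] + B[0][2] = 6 + 0 = 6, A[2][1] + B[1][2] = 1 + -3 = -2, A[2][2] + B[2][2] = -4 + -2 = -6) = -6 (attained at k = 2)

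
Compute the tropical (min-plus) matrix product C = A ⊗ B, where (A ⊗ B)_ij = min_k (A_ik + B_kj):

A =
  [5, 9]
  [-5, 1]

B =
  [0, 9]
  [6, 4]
A ⊗ B =
  [5, 13]
  [-5, 4]

Apply the min-plus product entry-by-entry:
  C[0][0] = min over k of (A[0][0] + B[0][0] = 5 + 0 = 5, A[0][1] + B[1][0] = 9 + 6 = 15) = 5 (attained at k = 0)
  C[0][1] = min over k of (A[0][0] + B[0][1] = 5 + 9 = 14, A[0][1] + B[1][1] = 9 + 4 = 13) = 13 (attained at k = 1)
  C[1][0] = min over k of (A[1][0] + B[0][0] = -5 + 0 = -5, A[1][1] + B[1][0] = 1 + 6 = 7) = -5 (attained at k = 0)
  C[1][1] = min over k of (A[1][0] + B[0][1] = -5 + 9 = 4, A[1][1] + B[1][1] = 1 + 4 = 5) = 4 (attained at k = 0)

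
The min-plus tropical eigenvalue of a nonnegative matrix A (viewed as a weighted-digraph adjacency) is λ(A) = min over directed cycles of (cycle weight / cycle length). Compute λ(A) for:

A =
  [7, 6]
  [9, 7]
λ(A) = 7

Enumerate directed cycles and compute their means (weight / length). Sample:
  cycle 0 → 0: weight = 7, length = 1, mean = 7/1 ≈ 7.000
  cycle 1 → 1: weight = 7, length = 1, mean = 7/1 ≈ 7.000
  cycle 0 → 1 → 0: weight = 15, length = 2, mean = 15/2 ≈ 7.500
  cycle 1 → 0 → 1: weight = 15, length = 2, mean = 15/2 ≈ 7.500
Minimum mean = 7.000, attained e.g. along the cycle 0 → 0 with weight 7 and length 1. So λ(A) = 7/1 = 7.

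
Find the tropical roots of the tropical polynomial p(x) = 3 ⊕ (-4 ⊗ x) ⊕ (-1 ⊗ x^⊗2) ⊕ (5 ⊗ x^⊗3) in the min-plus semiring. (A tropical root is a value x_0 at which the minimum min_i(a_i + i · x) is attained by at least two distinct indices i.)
Roots: {-6, -3, 7}

Each tropical root is a break point of the lower envelope of the lines y = a_i + i · x (there are 4 lines, with slopes 0, 1, ..., 3). Only the lines that attain the minimum somewhere contribute to roots; other lines are dominated. Here the surviving (envelope) indices are i = 3, i = 2, i = 1, i = 0.
Intersections between consecutive envelope lines give the roots: for adjacent envelope indices i < j the intersection is x = (a_i − a_j) / (j − i). Reading off the sorted break points: {-6, -3, 7}.
Verification: at each break x_0, at least two indices attain the minimum of min_i(a_i + i · x_0).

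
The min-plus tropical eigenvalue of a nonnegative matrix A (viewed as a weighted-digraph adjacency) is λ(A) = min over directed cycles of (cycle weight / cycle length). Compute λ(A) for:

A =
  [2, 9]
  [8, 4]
λ(A) = 2

Enumerate directed cycles and compute their means (weight / length). Sample:
  cycle 0 → 0: weight = 2, length = 1, mean = 2/1 ≈ 2.000
  cycle 1 → 1: weight = 4, length = 1, mean = 4/1 ≈ 4.000
  cycle 0 → 1 → 0: weight = 17, length = 2, mean = 17/2 ≈ 8.500
  cycle 1 → 0 → 1: weight = 17, length = 2, mean = 17/2 ≈ 8.500
Minimum mean = 2.000, attained e.g. along the cycle 0 → 0 with weight 2 and length 1. So λ(A) = 2/1 = 2.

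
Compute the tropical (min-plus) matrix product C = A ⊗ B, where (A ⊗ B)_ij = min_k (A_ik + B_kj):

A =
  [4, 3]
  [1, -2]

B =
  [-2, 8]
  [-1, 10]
A ⊗ B =
  [2, 12]
  [-3, 8]

Apply the min-plus product entry-by-entry:
  C[0][0] = min over k of (A[0][0] + B[0][0] = 4 + -2 = 2, A[0][1] + B[1][0] = 3 + -1 = 2) = 2 (attained at k = 0)
  C[0][1] = min over k of (A[0][0] + B[0][1] = 4 + 8 = 12, A[0][1] + B[1][1] = 3 + 10 = 13) = 12 (attained at k = 0)
  C[1][0] = min over k of (A[1][0] + B[0][0] = 1 + -2 = -1, A[1][1] + B[1][0] = -2 + -1 = -3) = -3 (attained at k = 1)
  C[1][1] = min over k of (A[1][0] + B[0][1] = 1 + 8 = 9, A[1][1] + B[1][1] = -2 + 10 = 8) = 8 (attained at k = 1)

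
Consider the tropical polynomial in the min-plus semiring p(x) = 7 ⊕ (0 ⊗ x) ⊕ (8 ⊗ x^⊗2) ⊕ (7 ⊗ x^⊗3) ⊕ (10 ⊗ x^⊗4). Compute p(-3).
p(-3) = -3

A tropical monomial a ⊗ x^⊗i evaluates to a + i · x. Evaluating each term at x = -3:
  Term 0 contributes 7 + 0 · -3 = 7
  Term 1 contributes 0 + 1 · -3 = -3
  Term 2 contributes 8 + 2 · -3 = 2
  Term 3 contributes 7 + 3 · -3 = -2
  Term 4 contributes 10 + 4 · -3 = -2
p(-3) = ⊕ of these = min[7, -3, 2, -2, -2] = -3.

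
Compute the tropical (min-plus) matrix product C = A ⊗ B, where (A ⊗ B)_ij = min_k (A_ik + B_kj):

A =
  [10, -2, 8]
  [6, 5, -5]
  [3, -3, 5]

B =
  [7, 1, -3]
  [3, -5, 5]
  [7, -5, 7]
A ⊗ B =
  [1, -7, 3]
  [2, -10, 2]
  [0, -8, 0]

Apply the min-plus product entry-by-entry:
  C[0][0] = min over k of (A[0][0] + B[0][0] = 10 + 7 = 17, A[0][1] + B[1][0] = -2 + 3 = 1, A[0][2] + B[2][0] = 8 + 7 = 15) = 1 (attained at k = 1)
  C[0][1] = min over k of (A[0][0] + B[0][1] = 10 + 1 = 11, A[0][1] + B[1][1] = -2 + -5 = -7, A[0][2] + B[2][1] = 8 + -5 = 3) = -7 (attained at k = 1)
  C[0][2] = min over k of (A[0][0] + B[0][2] = 10 + -3 = 7, A[0][1] + B[1][2] = -2 + 5 = 3, A[0][2] + B[2][2] = 8 + 7 = 15) = 3 (attained at k = 1)
  C[1][0] = min over k of (A[1][0] + B[0][0] = 6 + 7 = 13, A[1][1] + B[1][0] = 5 + 3 = 8, A[1][2] + B[2][0] = -5 + 7 = 2) = 2 (attained at k = 2)
  C[1][1] = min over k of (A[1][0] + B[0][1] = 6 + 1 = 7, A[1][1] + B[1][1] = 5 + -5 = 0, A[1][2] + B[2][1] = -5 + -5 = -10) = -10 (attained at k = 2)
  C[1][2] = min over k of (A[1][0] + B[0][2] = 6 + -3 = 3, A[1][1] + B[1][2] = 5 + 5 = 10, A[1][2] + B[2][2] = -5 + 7 = 2) = 2 (attained at k = 2)
  C[2][0] = min over k of (A[2][0] + B[0][0] = 3 + 7 = 10, A[2][1] + B[1][0] = -3 + 3 = 0, A[2][2] + B[2][0] = 5 + 7 = 12) = 0 (attained at k = 1)
  C[2][1] = min over k of (A[2][0] + B[0][1] = 3 + 1 = 4, A[2][1] + B[1][1] = -3 + -5 = -8, A[2][2] + B[2][1] = 5 + -5 = 0) = -8 (attained at k = 1)
  C[2][2] = min over k of (A[2][0] + B[0][2] = 3 + -3 = 0, A[2][1] + B[1][2] = -3 + 5 = 2, A[2][2] + B[2][2] = 5 + 7 = 12) = 0 (attained at k = 0)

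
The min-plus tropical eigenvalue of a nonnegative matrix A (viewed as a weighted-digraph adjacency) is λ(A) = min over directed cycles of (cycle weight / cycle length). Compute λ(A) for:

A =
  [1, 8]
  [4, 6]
λ(A) = 1

Enumerate directed cycles and compute their means (weight / length). Sample:
  cycle 0 → 0: weight = 1, length = 1, mean = 1/1 ≈ 1.000
  cycle 1 → 1: weight = 6, length = 1, mean = 6/1 ≈ 6.000
  cycle 0 → 1 → 0: weight = 12, length = 2, mean = 12/2 ≈ 6.000
  cycle 1 → 0 → 1: weight = 12, length = 2, mean = 12/2 ≈ 6.000
Minimum mean = 1.000, attained e.g. along the cycle 0 → 0 with weight 1 and length 1. So λ(A) = 1/1 = 1.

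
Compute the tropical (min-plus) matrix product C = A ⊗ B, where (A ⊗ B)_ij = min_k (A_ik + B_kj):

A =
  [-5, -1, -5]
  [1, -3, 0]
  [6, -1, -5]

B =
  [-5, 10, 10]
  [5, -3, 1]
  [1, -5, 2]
A ⊗ B =
  [-10, -10, -3]
  [-4, -6, -2]
  [-4, -10, -3]

Apply the min-plus product entry-by-entry:
  C[0][0] = min over k of (A[0][0] + B[0][0] = -5 + -5 = -10, A[0][1] + B[1][0] = -1 + 5 = 4, A[0][2] + B[2][0] = -5 + 1 = -4) = -10 (attained at k = 0)
  C[0][1] = min over k of (A[0][0] + B[0][1] = -5 + 10 = 5, A[0][1] + B[1][1] = -1 + -3 = -4, A[0][2] + B[2][1] = -5 + -5 = -10) = -10 (attained at k = 2)
  C[0][2] = min over k of (A[0][0] + B[0][2] = -5 + 10 = 5, A[0][1] + B[1][2] = -1 + 1 = 0, A[0][2] + B[2][2] = -5 + 2 = -3) = -3 (attained at k = 2)
  C[1][0] = min over k of (A[1][0] + B[0][0] = 1 + -5 = -4, A[1][1] + B[1][0] = -3 + 5 = 2, A[1][2] + B[2][0] = 0 + 1 = 1) = -4 (attained at k = 0)
  C[1][1] = min over k of (A[1][0] + B[0][1] = 1 + 10 = 11, A[1][1] + B[1][1] = -3 + -3 = -6, A[1][2] + B[2][1] = 0 + -5 = -5) = -6 (attained at k = 1)
  C[1][2] = min over k of (A[1][0] + B[0][2] = 1 + 10 = 11, A[1][1] + B[1][2] = -3 + 1 = -2, A[1][2] + B[2][2] = 0 + 2 = 2) = -2 (attained at k = 1)
  C[2][0] = min over k of (A[2][0] + B[0][0] = 6 + -5 = 1, A[2][1] + B[1][0] = -1 + 5 = 4, A[2][2] + B[2][0] = -5 + 1 = -4) = -4 (attained at k = 2)
  C[2][1] = min over k of (A[2][0] + B[0][1] = 6 + 10 = 16, A[2][1] + B[1][1] = -1 + -3 = -4, A[2][2] + B[2][1] = -5 + -5 = -10) = -10 (attained at k = 2)
  C[2][2] = min over k of (A[2][0] + B[0][2] = 6 + 10 = 16, A[2][1] + B[1][2] = -1 + 1 = 0, A[2][2] + B[2][2] = -5 + 2 = -3) = -3 (attained at k = 2)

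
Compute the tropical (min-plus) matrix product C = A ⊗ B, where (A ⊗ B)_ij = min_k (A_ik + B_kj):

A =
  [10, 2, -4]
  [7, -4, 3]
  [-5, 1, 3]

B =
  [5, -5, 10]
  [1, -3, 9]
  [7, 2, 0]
A ⊗ B =
  [3, -2, -4]
  [-3, -7, 3]
  [0, -10, 3]

Apply the min-plus product entry-by-entry:
  C[0][0] = min over k of (A[0][0] + B[0][0] = 10 + 5 = 15, A[0][1] + B[1][0] = 2 + 1 = 3, A[0][2] + B[2][0] = -4 + 7 = 3) = 3 (attained at k = 1)
  C[0][1] = min over k of (A[0][0] + B[0][1] = 10 + -5 = 5, A[0][1] + B[1][1] = 2 + -3 = -1, A[0][2] + B[2][1] = -4 + 2 = -2) = -2 (attained at k = 2)
  C[0][2] = min over k of (A[0][0] + B[0][2] = 10 + 10 = 20, A[0][1] + B[1][2] = 2 + 9 = 11, A[0][2] + B[2][2] = -4 + 0 = -4) = -4 (attained at k = 2)
  C[1][0] = min over k of (A[1][0] + B[0][0] = 7 + 5 = 12, A[1][1] + B[1][0] = -4 + 1 = -3, A[1][2] + B[2][0] = 3 + 7 = 10) = -3 (attained at k = 1)
  C[1][1] = min over k of (A[1][0] + B[0][1] = 7 + -5 = 2, A[1][1] + B[1][1] = -4 + -3 = -7, A[1][2] + B[2][1] = 3 + 2 = 5) = -7 (attained at k = 1)
  C[1][2] = min over k of (A[1][0] + B[0][2] = 7 + 10 = 17, A[1][1] + B[1][2] = -4 + 9 = 5, A[1][2] + B[2][2] = 3 + 0 = 3) = 3 (attained at k = 2)
  C[2][0] = min over k of (A[2][0] + B[0][0] = -5 + 5 = 0, A[2][1] + B[1][0] = 1 + 1 = 2, A[2][2] + B[2][0] = 3 + 7 = 10) = 0 (attained at k = 0)
  C[2][1] = min over k of (A[2][0] + B[0][1] = -5 + -5 = -10, A[2][1] + B[1][1] = 1 + -3 = -2, A[2][2] + B[2][1] = 3 + 2 = 5) = -10 (attained at k = 0)
  C[2][2] = min over k of (A[2][0] + B[0][2] = -5 + 10 = 5, A[2][1] + B[1][2] = 1 + 9 = 10, A[2][2] + B[2][2] = 3 + 0 = 3) = 3 (attained at k = 2)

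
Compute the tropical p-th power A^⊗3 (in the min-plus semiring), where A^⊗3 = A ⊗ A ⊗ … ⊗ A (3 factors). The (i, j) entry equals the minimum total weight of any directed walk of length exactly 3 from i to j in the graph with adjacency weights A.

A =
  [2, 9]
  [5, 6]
A^⊗3 =
  [6, 13]
  [9, 16]

Each entry (A^⊗3)_ij equals the minimum over all length-3 walks i = v_0 → v_1 → … → v_3 = j of Σ_t A[v_t][v_{t+1}]. For example, for (i, j) = (0, 1) we minimise over 4 possible intermediate vertex sequences; the minimum is 13, attained along the walk 0 → 0 → 0 → 1.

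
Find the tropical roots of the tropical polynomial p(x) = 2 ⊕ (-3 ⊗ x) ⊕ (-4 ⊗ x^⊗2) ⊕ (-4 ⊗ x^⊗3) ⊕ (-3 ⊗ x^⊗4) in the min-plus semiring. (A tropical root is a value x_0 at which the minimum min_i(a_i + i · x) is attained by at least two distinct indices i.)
Roots: {-1, 0, 1, 5}

Each tropical root is a break point of the lower envelope of the lines y = a_i + i · x (there are 5 lines, with slopes 0, 1, ..., 4). Only the lines that attain the minimum somewhere contribute to roots; other lines are dominated. Here the surviving (envelope) indices are i = 4, i = 3, i = 2, i = 1, i = 0.
Intersections between consecutive envelope lines give the roots: for adjacent envelope indices i < j the intersection is x = (a_i − a_j) / (j − i). Reading off the sorted break points: {-1, 0, 1, 5}.
Verification: at each break x_0, at least two indices attain the minimum of min_i(a_i + i · x_0).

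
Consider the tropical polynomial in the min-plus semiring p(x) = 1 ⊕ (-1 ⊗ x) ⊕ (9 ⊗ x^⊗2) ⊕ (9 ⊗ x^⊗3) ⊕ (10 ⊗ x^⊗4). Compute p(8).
p(8) = 1

A tropical monomial a ⊗ x^⊗i evaluates to a + i · x. Evaluating each term at x = 8:
  Term 0 contributes 1 + 0 · 8 = 1
  Term 1 contributes -1 + 1 · 8 = 7
  Term 2 contributes 9 + 2 · 8 = 25
  Term 3 contributes 9 + 3 · 8 = 33
  Term 4 contributes 10 + 4 · 8 = 42
p(8) = ⊕ of these = min[1, 7, 25, 33, 42] = 1.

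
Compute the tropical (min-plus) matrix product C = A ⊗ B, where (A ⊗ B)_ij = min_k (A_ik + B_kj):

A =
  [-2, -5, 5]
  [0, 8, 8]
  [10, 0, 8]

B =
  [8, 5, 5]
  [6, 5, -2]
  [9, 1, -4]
A ⊗ B =
  [1, 0, -7]
  [8, 5, 4]
  [6, 5, -2]

Apply the min-plus product entry-by-entry:
  C[0][0] = min over k of (A[0][0] + B[0][0] = -2 + 8 = 6, A[0][1] + B[1][0] = -5 + 6 = 1, A[0][2] + B[2][0] = 5 + 9 = 14) = 1 (attained at k = 1)
  C[0][1] = min over k of (A[0][0] + B[0][1] = -2 + 5 = 3, A[0][1] + B[1][1] = -5 + 5 = 0, A[0][2] + B[2][1] = 5 + 1 = 6) = 0 (attained at k = 1)
  C[0][2] = min over k of (A[0][0] + B[0][2] = -2 + 5 = 3, A[0][1] + B[1][2] = -5 + -2 = -7, A[0][2] + B[2][2] = 5 + -4 = 1) = -7 (attained at k = 1)
  C[1][0] = min over k of (A[1][0] + B[0][0] = 0 + 8 = 8, A[1][1] + B[1][0] = 8 + 6 = 14, A[1][2] + B[2][0] = 8 + 9 = 17) = 8 (attained at k = 0)
  C[1][1] = min over k of (A[1][0] + B[0][1] = 0 + 5 = 5, A[1][1] + B[1][1] = 8 + 5 = 13, A[1][2] + B[2][1] = 8 + 1 = 9) = 5 (attained at k = 0)
  C[1][2] = min over k of (A[1][0] + B[0][2] = 0 + 5 = 5, A[1][1] + B[1][2] = 8 + -2 = 6, A[1][2] + B[2][2] = 8 + -4 = 4) = 4 (attained at k = 2)
  C[2][0] = min over k of (A[2][0] + B[0][0] = 10 + 8 = 18, A[2][1] + B[1][0] = 0 + 6 = 6, A[2][2] + B[2][0] = 8 + 9 = 17) = 6 (attained at k = 1)
  C[2][1] = min over k of (A[2][0] + B[0][1] = 10 + 5 = 15, A[2][1] + B[1][1] = 0 + 5 = 5, A[2][2] + B[2][1] = 8 + 1 = 9) = 5 (attained at k = 1)
  C[2][2] = min over k of (A[2][0] + B[0][2] = 10 + 5 = 15, A[2][1] + B[1][2] = 0 + -2 = -2, A[2][2] + B[2][2] = 8 + -4 = 4) = -2 (attained at k = 1)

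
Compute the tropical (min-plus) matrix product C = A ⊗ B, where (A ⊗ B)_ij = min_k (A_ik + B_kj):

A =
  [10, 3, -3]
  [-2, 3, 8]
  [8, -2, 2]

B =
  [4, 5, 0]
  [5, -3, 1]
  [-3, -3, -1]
A ⊗ B =
  [-6, -6, -4]
  [2, 0, -2]
  [-1, -5, -1]

Apply the min-plus product entry-by-entry:
  C[0][0] = min over k of (A[0][0] + B[0][0] = 10 + 4 = 14, A[0][1] + B[1][0] = 3 + 5 = 8, A[0][2] + B[2][0] = -3 + -3 = -6) = -6 (attained at k = 2)
  C[0][1] = min over k of (A[0][0] + B[0][1] = 10 + 5 = 15, A[0][1] + B[1][1] = 3 + -3 = 0, A[0][2] + B[2][1] = -3 + -3 = -6) = -6 (attained at k = 2)
  C[0][2] = min over k of (A[0][0] + B[0][2] = 10 + 0 = 10, A[0][1] + B[1][2] = 3 + 1 = 4, A[0][2] + B[2][2] = -3 + -1 = -4) = -4 (attained at k = 2)
  C[1][0] = min over k of (A[1][0] + B[0][0] = -2 + 4 = 2, A[1][1] + B[1][0] = 3 + 5 = 8, A[1][2] + B[2][0] = 8 + -3 = 5) = 2 (attained at k = 0)
  C[1][1] = min over k of (A[1][0] + B[0][1] = -2 + 5 = 3, A[1][1] + B[1][1] = 3 + -3 = 0, A[1][2] + B[2][1] = 8 + -3 = 5) = 0 (attained at k = 1)
  C[1][2] = min over k of (A[1][0] + B[0][2] = -2 + 0 = -2, A[1][1] + B[1][2] = 3 + 1 = 4, A[1][2] + B[2][2] = 8 + -1 = 7) = -2 (attained at k = 0)
  C[2][0] = min over k of (A[2][0] + B[0][0] = 8 + 4 = 12, A[2][1] + B[1][0] = -2 + 5 = 3, A[2][2] + B[2][0] = 2 + -3 = -1) = -1 (attained at k = 2)
  C[2][1] = min over k of (A[2][0] + B[0][1] = 8 + 5 = 13, A[2][1] + B[1][1] = -2 + -3 = -5, A[2][2] + B[2][1] = 2 + -3 = -1) = -5 (attained at k = 1)
  C[2][2] = min over k of (A[2][0] + B[0][2] = 8 + 0 = 8, A[2][1] + B[1][2] = -2 + 1 = -1, A[2][2] + B[2][2] = 2 + -1 = 1) = -1 (attained at k = 1)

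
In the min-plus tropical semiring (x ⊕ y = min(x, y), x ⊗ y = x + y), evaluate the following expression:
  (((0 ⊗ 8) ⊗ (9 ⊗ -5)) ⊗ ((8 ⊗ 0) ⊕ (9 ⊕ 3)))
(((0 ⊗ 8) ⊗ (9 ⊗ -5)) ⊗ ((8 ⊗ 0) ⊕ (9 ⊕ 3))) = 15

Expand innermost to outermost. Recall ⊕ takes the minimum of its arguments and ⊗ takes their sum. Working out the expression (((0 ⊗ 8) ⊗ (9 ⊗ -5)) ⊗ ((8 ⊗ 0) ⊕ (9 ⊕ 3))) gives 15.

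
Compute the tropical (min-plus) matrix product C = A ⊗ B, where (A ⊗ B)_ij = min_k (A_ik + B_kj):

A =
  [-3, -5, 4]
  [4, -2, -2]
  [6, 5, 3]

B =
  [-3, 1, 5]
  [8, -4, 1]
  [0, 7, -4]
A ⊗ B =
  [-6, -9, -4]
  [-2, -6, -6]
  [3, 1, -1]

Apply the min-plus product entry-by-entry:
  C[0][0] = min over k of (A[0][0] + B[0][0] = -3 + -3 = -6, A[0][1] + B[1][0] = -5 + 8 = 3, A[0][2] + B[2][0] = 4 + 0 = 4) = -6 (attained at k = 0)
  C[0][1] = min over k of (A[0][0] + B[0][1] = -3 + 1 = -2, A[0][1] + B[1][1] = -5 + -4 = -9, A[0][2] + B[2][1] = 4 + 7 = 11) = -9 (attained at k = 1)
  C[0][2] = min over k of (A[0][0] + B[0][2] = -3 + 5 = 2, A[0][1] + B[1][2] = -5 + 1 = -4, A[0][2] + B[2][2] = 4 + -4 = 0) = -4 (attained at k = 1)
  C[1][0] = min over k of (A[1][0] + B[0][0] = 4 + -3 = 1, A[1][1] + B[1][0] = -2 + 8 = 6, A[1][2] + B[2][0] = -2 + 0 = -2) = -2 (attained at k = 2)
  C[1][1] = min over k of (A[1][0] + B[0][1] = 4 + 1 = 5, A[1][1] + B[1][1] = -2 + -4 = -6, A[1][2] + B[2][1] = -2 + 7 = 5) = -6 (attained at k = 1)
  C[1][2] = min over k of (A[1][0] + B[0][2] = 4 + 5 = 9, A[1][1] + B[1][2] = -2 + 1 = -1, A[1][2] + B[2][2] = -2 + -4 = -6) = -6 (attained at k = 2)
  C[2][0] = min over k of (A[2][0] + B[0][0] = 6 + -3 = 3, A[2][1] + B[1][0] = 5 + 8 = 13, A[2][2] + B[2][0] = 3 + 0 = 3) = 3 (attained at k = 0)
  C[2][1] = min over k of (A[2][0] + B[0][1] = 6 + 1 = 7, A[2][1] + B[1][1] = 5 + -4 = 1, A[2][2] + B[2][1] = 3 + 7 = 10) = 1 (attained at k = 1)
  C[2][2] = min over k of (A[2][0] + B[0][2] = 6 + 5 = 11, A[2][1] + B[1][2] = 5 + 1 = 6, A[2][2] + B[2][2] = 3 + -4 = -1) = -1 (attained at k = 2)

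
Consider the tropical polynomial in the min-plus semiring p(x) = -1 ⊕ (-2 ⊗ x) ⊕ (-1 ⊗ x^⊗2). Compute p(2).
p(2) = -1

A tropical monomial a ⊗ x^⊗i evaluates to a + i · x. Evaluating each term at x = 2:
  Term 0 contributes -1 + 0 · 2 = -1
  Term 1 contributes -2 + 1 · 2 = 0
  Term 2 contributes -1 + 2 · 2 = 3
p(2) = ⊕ of these = min[-1, 0, 3] = -1.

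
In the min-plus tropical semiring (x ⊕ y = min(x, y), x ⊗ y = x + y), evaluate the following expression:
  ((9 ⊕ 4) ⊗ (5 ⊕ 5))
((9 ⊕ 4) ⊗ (5 ⊕ 5)) = 9

Expand innermost to outermost. Recall ⊕ takes the minimum of its arguments and ⊗ takes their sum. Working out the expression ((9 ⊕ 4) ⊗ (5 ⊕ 5)) gives 9.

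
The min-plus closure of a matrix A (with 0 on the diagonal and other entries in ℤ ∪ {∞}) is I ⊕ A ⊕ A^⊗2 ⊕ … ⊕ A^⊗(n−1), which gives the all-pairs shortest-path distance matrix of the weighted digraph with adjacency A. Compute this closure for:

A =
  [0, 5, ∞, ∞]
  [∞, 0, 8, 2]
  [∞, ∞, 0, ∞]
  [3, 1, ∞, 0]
Closure =
  [0, 5, 13, 7]
  [5, 0, 8, 2]
  [∞, ∞, 0, ∞]
  [3, 1, 9, 0]

This is the Floyd-Warshall all-pairs shortest-path computation. For each intermediate vertex k = 0, 1, …, 3, update dist[i][j] ← min(dist[i][j], dist[i][k] + dist[k][j]). The final matrix gives, for each (i, j), the minimum total weight of any directed path from i to j (possibly empty when i = j).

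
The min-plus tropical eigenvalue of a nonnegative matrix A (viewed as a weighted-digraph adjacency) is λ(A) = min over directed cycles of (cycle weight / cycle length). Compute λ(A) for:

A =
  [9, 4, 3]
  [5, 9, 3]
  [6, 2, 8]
λ(A) = 5/2

Enumerate directed cycles and compute their means (weight / length). Sample:
  cycle 0 → 0: weight = 9, length = 1, mean = 9/1 ≈ 9.000
  cycle 1 → 1: weight = 9, length = 1, mean = 9/1 ≈ 9.000
  cycle 2 → 2: weight = 8, length = 1, mean = 8/1 ≈ 8.000
  cycle 0 → 1 → 0: weight = 9, length = 2, mean = 9/2 ≈ 4.500
  cycle 0 → 2 → 0: weight = 9, length = 2, mean = 9/2 ≈ 4.500
  cycle 1 → 0 → 1: weight = 9, length = 2, mean = 9/2 ≈ 4.500
Minimum mean = 2.500, attained e.g. along the cycle 1 → 2 → 1 with weight 5 and length 2. So λ(A) = 5/2 = 5/2.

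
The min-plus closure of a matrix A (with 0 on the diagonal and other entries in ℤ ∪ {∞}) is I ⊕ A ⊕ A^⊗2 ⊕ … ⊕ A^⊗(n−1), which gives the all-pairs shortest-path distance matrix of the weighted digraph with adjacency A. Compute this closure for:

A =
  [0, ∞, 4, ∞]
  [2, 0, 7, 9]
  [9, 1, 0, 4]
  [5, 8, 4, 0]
Closure =
  [0, 5, 4, 8]
  [2, 0, 6, 9]
  [3, 1, 0, 4]
  [5, 5, 4, 0]

This is the Floyd-Warshall all-pairs shortest-path computation. For each intermediate vertex k = 0, 1, …, 3, update dist[i][j] ← min(dist[i][j], dist[i][k] + dist[k][j]). The final matrix gives, for each (i, j), the minimum total weight of any directed path from i to j (possibly empty when i = j).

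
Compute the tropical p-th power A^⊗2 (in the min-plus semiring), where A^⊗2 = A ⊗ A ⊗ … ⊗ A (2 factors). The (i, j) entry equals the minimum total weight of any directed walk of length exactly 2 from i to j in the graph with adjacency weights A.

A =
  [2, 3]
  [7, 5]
A^⊗2 =
  [4, 5]
  [9, 10]

Each entry (A^⊗2)_ij equals the minimum over all length-2 walks i = v_0 → v_1 → … → v_2 = j of Σ_t A[v_t][v_{t+1}]. For example, for (i, j) = (0, 1) we minimise over 2 possible intermediate vertex sequences; the minimum is 5, attained along the walk 0 → 0 → 1.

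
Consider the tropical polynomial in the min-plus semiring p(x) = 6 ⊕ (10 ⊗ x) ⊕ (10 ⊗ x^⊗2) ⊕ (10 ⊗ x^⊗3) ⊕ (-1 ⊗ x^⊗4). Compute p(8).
p(8) = 6

A tropical monomial a ⊗ x^⊗i evaluates to a + i · x. Evaluating each term at x = 8:
  Term 0 contributes 6 + 0 · 8 = 6
  Term 1 contributes 10 + 1 · 8 = 18
  Term 2 contributes 10 + 2 · 8 = 26
  Term 3 contributes 10 + 3 · 8 = 34
  Term 4 contributes -1 + 4 · 8 = 31
p(8) = ⊕ of these = min[6, 18, 26, 34, 31] = 6.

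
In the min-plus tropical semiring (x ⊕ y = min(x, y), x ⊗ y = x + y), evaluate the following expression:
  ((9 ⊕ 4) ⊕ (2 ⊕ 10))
((9 ⊕ 4) ⊕ (2 ⊕ 10)) = 2

Expand innermost to outermost. Recall ⊕ takes the minimum of its arguments and ⊗ takes their sum. Working out the expression ((9 ⊕ 4) ⊕ (2 ⊕ 10)) gives 2.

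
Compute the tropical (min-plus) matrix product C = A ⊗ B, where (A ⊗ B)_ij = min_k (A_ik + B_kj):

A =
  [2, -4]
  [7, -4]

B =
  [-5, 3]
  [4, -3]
A ⊗ B =
  [-3, -7]
  [0, -7]

Apply the min-plus product entry-by-entry:
  C[0][0] = min over k of (A[0][0] + B[0][0] = 2 + -5 = -3, A[0][1] + B[1][0] = -4 + 4 = 0) = -3 (attained at k = 0)
  C[0][1] = min over k of (A[0][0] + B[0][1] = 2 + 3 = 5, A[0][1] + B[1][1] = -4 + -3 = -7) = -7 (attained at k = 1)
  C[1][0] = min over k of (A[1][0] + B[0][0] = 7 + -5 = 2, A[1][1] + B[1][0] = -4 + 4 = 0) = 0 (attained at k = 1)
  C[1][1] = min over k of (A[1][0] + B[0][1] = 7 + 3 = 10, A[1][1] + B[1][1] = -4 + -3 = -7) = -7 (attained at k = 1)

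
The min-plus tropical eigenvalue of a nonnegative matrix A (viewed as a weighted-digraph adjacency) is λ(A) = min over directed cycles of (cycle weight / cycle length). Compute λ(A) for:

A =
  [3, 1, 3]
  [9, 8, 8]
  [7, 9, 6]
λ(A) = 3

Enumerate directed cycles and compute their means (weight / length). Sample:
  cycle 0 → 0: weight = 3, length = 1, mean = 3/1 ≈ 3.000
  cycle 1 → 1: weight = 8, length = 1, mean = 8/1 ≈ 8.000
  cycle 2 → 2: weight = 6, length = 1, mean = 6/1 ≈ 6.000
  cycle 0 → 1 → 0: weight = 10, length = 2, mean = 10/2 ≈ 5.000
  cycle 0 → 2 → 0: weight = 10, length = 2, mean = 10/2 ≈ 5.000
  cycle 1 → 0 → 1: weight = 10, length = 2, mean = 10/2 ≈ 5.000
Minimum mean = 3.000, attained e.g. along the cycle 0 → 0 with weight 3 and length 1. So λ(A) = 3/1 = 3.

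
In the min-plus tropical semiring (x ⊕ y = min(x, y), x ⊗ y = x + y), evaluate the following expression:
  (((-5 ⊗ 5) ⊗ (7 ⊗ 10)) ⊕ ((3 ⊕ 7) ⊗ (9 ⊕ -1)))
(((-5 ⊗ 5) ⊗ (7 ⊗ 10)) ⊕ ((3 ⊕ 7) ⊗ (9 ⊕ -1))) = 2

Expand innermost to outermost. Recall ⊕ takes the minimum of its arguments and ⊗ takes their sum. Working out the expression (((-5 ⊗ 5) ⊗ (7 ⊗ 10)) ⊕ ((3 ⊕ 7) ⊗ (9 ⊕ -1))) gives 2.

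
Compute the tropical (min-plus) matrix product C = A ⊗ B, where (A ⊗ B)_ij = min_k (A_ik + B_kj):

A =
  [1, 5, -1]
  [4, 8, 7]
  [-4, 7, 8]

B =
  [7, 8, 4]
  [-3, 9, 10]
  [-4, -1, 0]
A ⊗ B =
  [-5, -2, -1]
  [3, 6, 7]
  [3, 4, 0]

Apply the min-plus product entry-by-entry:
  C[0][0] = min over k of (A[0][0] + B[0][0] = 1 + 7 = 8, A[0][1] + B[1][0] = 5 + -3 = 2, A[0][2] + B[2][0] = -1 + -4 = -5) = -5 (attained at k = 2)
  C[0][1] = min over k of (A[0][0] + B[0][1] = 1 + 8 = 9, A[0][1] + B[1][1] = 5 + 9 = 14, A[0][2] + B[2][1] = -1 + -1 = -2) = -2 (attained at k = 2)
  C[0][2] = min over k of (A[0][0] + B[0][2] = 1 + 4 = 5, A[0][1] + B[1][2] = 5 + 10 = 15, A[0][2] + B[2][2] = -1 + 0 = -1) = -1 (attained at k = 2)
  C[1][0] = min over k of (A[1][0] + B[0][0] = 4 + 7 = 11, A[1][1] + B[1][0] = 8 + -3 = 5, A[1][2] + B[2][0] = 7 + -4 = 3) = 3 (attained at k = 2)
  C[1][1] = min over k of (A[1][0] + B[0][1] = 4 + 8 = 12, A[1][1] + B[1][1] = 8 + 9 = 17, A[1][2] + B[2][1] = 7 + -1 = 6) = 6 (attained at k = 2)
  C[1][2] = min over k of (A[1][0] + B[0][2] = 4 + 4 = 8, A[1][1] + B[1][2] = 8 + 10 = 18, A[1][2] + B[2][2] = 7 + 0 = 7) = 7 (attained at k = 2)
  C[2][0] = min over k of (A[2][0] + B[0][0] = -4 + 7 = 3, A[2][1] + B[1][0] = 7 + -3 = 4, A[2][2] + B[2][0] = 8 + -4 = 4) = 3 (attained at k = 0)
  C[2][1] = min over k of (A[2][0] + B[0][1] = -4 + 8 = 4, A[2][1] + B[1][1] = 7 + 9 = 16, A[2][2] + B[2][1] = 8 + -1 = 7) = 4 (attained at k = 0)
  C[2][2] = min over k of (A[2][0] + B[0][2] = -4 + 4 = 0, A[2][1] + B[1][2] = 7 + 10 = 17, A[2][2] + B[2][2] = 8 + 0 = 8) = 0 (attained at k = 0)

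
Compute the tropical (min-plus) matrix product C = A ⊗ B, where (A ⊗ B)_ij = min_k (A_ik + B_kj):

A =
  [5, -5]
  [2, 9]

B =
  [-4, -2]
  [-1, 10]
A ⊗ B =
  [-6, 3]
  [-2, 0]

Apply the min-plus product entry-by-entry:
  C[0][0] = min over k of (A[0][0] + B[0][0] = 5 + -4 = 1, A[0][1] + B[1][0] = -5 + -1 = -6) = -6 (attained at k = 1)
  C[0][1] = min over k of (A[0][0] + B[0][1] = 5 + -2 = 3, A[0][1] + B[1][1] = -5 + 10 = 5) = 3 (attained at k = 0)
  C[1][0] = min over k of (A[1][0] + B[0][0] = 2 + -4 = -2, A[1][1] + B[1][0] = 9 + -1 = 8) = -2 (attained at k = 0)
  C[1][1] = min over k of (A[1][0] + B[0][1] = 2 + -2 = 0, A[1][1] + B[1][1] = 9 + 10 = 19) = 0 (attained at k = 0)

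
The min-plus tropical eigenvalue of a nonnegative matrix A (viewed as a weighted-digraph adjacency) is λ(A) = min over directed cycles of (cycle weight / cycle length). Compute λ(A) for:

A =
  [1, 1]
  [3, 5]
λ(A) = 1

Enumerate directed cycles and compute their means (weight / length). Sample:
  cycle 0 → 0: weight = 1, length = 1, mean = 1/1 ≈ 1.000
  cycle 1 → 1: weight = 5, length = 1, mean = 5/1 ≈ 5.000
  cycle 0 → 1 → 0: weight = 4, length = 2, mean = 4/2 ≈ 2.000
  cycle 1 → 0 → 1: weight = 4, length = 2, mean = 4/2 ≈ 2.000
Minimum mean = 1.000, attained e.g. along the cycle 0 → 0 with weight 1 and length 1. So λ(A) = 1/1 = 1.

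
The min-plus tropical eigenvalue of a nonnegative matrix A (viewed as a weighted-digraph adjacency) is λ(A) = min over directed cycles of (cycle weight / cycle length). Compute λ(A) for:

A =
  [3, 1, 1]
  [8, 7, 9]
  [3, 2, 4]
λ(A) = 2

Enumerate directed cycles and compute their means (weight / length). Sample:
  cycle 0 → 0: weight = 3, length = 1, mean = 3/1 ≈ 3.000
  cycle 1 → 1: weight = 7, length = 1, mean = 7/1 ≈ 7.000
  cycle 2 → 2: weight = 4, length = 1, mean = 4/1 ≈ 4.000
  cycle 0 → 1 → 0: weight = 9, length = 2, mean = 9/2 ≈ 4.500
  cycle 0 → 2 → 0: weight = 4, length = 2, mean = 4/2 ≈ 2.000
  cycle 1 → 0 → 1: weight = 9, length = 2, mean = 9/2 ≈ 4.500
Minimum mean = 2.000, attained e.g. along the cycle 0 → 2 → 0 with weight 4 and length 2. So λ(A) = 4/2 = 2.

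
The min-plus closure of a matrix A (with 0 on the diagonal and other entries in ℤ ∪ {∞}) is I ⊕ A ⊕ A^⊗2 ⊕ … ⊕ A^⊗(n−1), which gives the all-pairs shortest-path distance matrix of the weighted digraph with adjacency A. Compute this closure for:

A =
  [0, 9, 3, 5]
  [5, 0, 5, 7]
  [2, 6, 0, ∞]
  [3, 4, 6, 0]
Closure =
  [0, 9, 3, 5]
  [5, 0, 5, 7]
  [2, 6, 0, 7]
  [3, 4, 6, 0]

This is the Floyd-Warshall all-pairs shortest-path computation. For each intermediate vertex k = 0, 1, …, 3, update dist[i][j] ← min(dist[i][j], dist[i][k] + dist[k][j]). The final matrix gives, for each (i, j), the minimum total weight of any directed path from i to j (possibly empty when i = j).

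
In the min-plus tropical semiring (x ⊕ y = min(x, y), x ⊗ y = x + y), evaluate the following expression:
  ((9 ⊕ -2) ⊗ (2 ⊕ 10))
((9 ⊕ -2) ⊗ (2 ⊕ 10)) = 0

Expand innermost to outermost. Recall ⊕ takes the minimum of its arguments and ⊗ takes their sum. Working out the expression ((9 ⊕ -2) ⊗ (2 ⊕ 10)) gives 0.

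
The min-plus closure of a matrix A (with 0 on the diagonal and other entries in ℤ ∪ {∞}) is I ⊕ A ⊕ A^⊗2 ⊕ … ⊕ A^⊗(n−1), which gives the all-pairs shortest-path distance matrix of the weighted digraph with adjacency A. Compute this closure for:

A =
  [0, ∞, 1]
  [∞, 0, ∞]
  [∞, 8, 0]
Closure =
  [0, 9, 1]
  [∞, 0, ∞]
  [∞, 8, 0]

This is the Floyd-Warshall all-pairs shortest-path computation. For each intermediate vertex k = 0, 1, …, 2, update dist[i][j] ← min(dist[i][j], dist[i][k] + dist[k][j]). The final matrix gives, for each (i, j), the minimum total weight of any directed path from i to j (possibly empty when i = j).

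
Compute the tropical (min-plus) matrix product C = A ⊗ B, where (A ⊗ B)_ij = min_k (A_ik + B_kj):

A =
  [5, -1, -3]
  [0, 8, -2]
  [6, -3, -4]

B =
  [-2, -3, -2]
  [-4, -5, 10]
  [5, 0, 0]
A ⊗ B =
  [-5, -6, -3]
  [-2, -3, -2]
  [-7, -8, -4]

Apply the min-plus product entry-by-entry:
  C[0][0] = min over k of (A[0][0] + B[0][0] = 5 + -2 = 3, A[0][1] + B[1][0] = -1 + -4 = -5, A[0][2] + B[2][0] = -3 + 5 = 2) = -5 (attained at k = 1)
  C[0][1] = min over k of (A[0][0] + B[0][1] = 5 + -3 = 2, A[0][1] + B[1][1] = -1 + -5 = -6, A[0][2] + B[2][1] = -3 + 0 = -3) = -6 (attained at k = 1)
  C[0][2] = min over k of (A[0][0] + B[0][2] = 5 + -2 = 3, A[0][1] + B[1][2] = -1 + 10 = 9, A[0][2] + B[2][2] = -3 + 0 = -3) = -3 (attained at k = 2)
  C[1][0] = min over k of (A[1][0] + B[0][0] = 0 + -2 = -2, A[1][1] + B[1][0] = 8 + -4 = 4, A[1][2] + B[2][0] = -2 + 5 = 3) = -2 (attained at k = 0)
  C[1][1] = min over k of (A[1][0] + B[0][1] = 0 + -3 = -3, A[1][1] + B[1][1] = 8 + -5 = 3, A[1][2] + B[2][1] = -2 + 0 = -2) = -3 (attained at k = 0)
  C[1][2] = min over k of (A[1][0] + B[0][2] = 0 + -2 = -2, A[1][1] + B[1][2] = 8 + 10 = 18, A[1][2] + B[2][2] = -2 + 0 = -2) = -2 (attained at k = 0)
  C[2][0] = min over k of (A[2][0] + B[0][0] = 6 + -2 = 4, A[2][1] + B[1][0] = -3 + -4 = -7, A[2][2] + B[2][0] = -4 + 5 = 1) = -7 (attained at k = 1)
  C[2][1] = min over k of (A[2][0] + B[0][1] = 6 + -3 = 3, A[2][1] + B[1][1] = -3 + -5 = -8, A[2][2] + B[2][1] = -4 + 0 = -4) = -8 (attained at k = 1)
  C[2][2] = min over k of (A[2][0] + B[0][2] = 6 + -2 = 4, A[2][1] + B[1][2] = -3 + 10 = 7, A[2][2] + B[2][2] = -4 + 0 = -4) = -4 (attained at k = 2)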